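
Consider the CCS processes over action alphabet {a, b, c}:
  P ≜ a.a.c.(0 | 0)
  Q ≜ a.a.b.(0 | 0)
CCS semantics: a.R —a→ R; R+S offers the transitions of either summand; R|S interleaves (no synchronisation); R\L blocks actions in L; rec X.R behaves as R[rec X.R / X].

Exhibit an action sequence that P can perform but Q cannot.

aac

P's transition system — 4 states:
  m0 = a.a.c.(0 | 0) has moves --a--▸ m1
  m1 = a.c.(0 | 0) has moves --a--▸ m2
  m2 = c.(0 | 0) has moves --c--▸ m3
  m3 = 0 | 0 has moves ∅
Q's transition system — 4 states:
  n0 = a.a.b.(0 | 0) has moves --a--▸ n1
  n1 = a.b.(0 | 0) has moves --a--▸ n2
  n2 = b.(0 | 0) has moves --b--▸ n3
  n3 = 0 | 0 has moves ∅
Executing aac from P (initial set {m0}):
  [1] a ⇒ {m1}
  [2] a ⇒ {m2}
  [3] c ⇒ {m3}
  — P admits the full trace.
Executing aac from Q (initial set {n0}):
  [1] a ⇒ {n1}
  [2] a ⇒ {n2}
  [3] c ⇒ ∅  — Q cannot continue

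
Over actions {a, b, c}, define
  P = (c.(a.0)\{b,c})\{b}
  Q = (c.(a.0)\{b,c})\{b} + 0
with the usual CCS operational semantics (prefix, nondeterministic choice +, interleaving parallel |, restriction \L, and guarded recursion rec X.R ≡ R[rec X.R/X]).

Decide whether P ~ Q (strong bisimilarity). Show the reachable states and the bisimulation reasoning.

bisimilar

Reachable graph of P (3 states):
  s0 = (c.(a.0)\{b,c})\{b} → =c=> s1
  s1 = (a.0)\{b,c}\{b} → =a=> s2
  s2 = 0\{b,c}\{b} → (no moves)
Reachable graph of Q (3 states):
  t0 = (c.(a.0)\{b,c})\{b} + 0 → =c=> t1
  t1 = (a.0)\{b,c}\{b} → =a=> t2
  t2 = 0\{b,c}\{b} → (no moves)
Partition-refinement fixed point:
  B0 = {s0, t0}
  B1 = {s1, t1}
  B2 = {s2, t2}
s0 ∈ B0, t0 ∈ B0 → same block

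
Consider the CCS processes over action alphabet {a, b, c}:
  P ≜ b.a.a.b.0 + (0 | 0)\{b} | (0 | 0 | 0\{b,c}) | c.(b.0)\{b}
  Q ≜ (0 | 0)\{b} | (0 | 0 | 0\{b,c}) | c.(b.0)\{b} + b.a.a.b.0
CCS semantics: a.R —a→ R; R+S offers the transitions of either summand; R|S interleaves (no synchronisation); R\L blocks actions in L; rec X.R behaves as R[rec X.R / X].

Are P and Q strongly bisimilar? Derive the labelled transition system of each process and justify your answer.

bisimilar

Reachable graph of P (6 states):
  p0 = b.a.a.b.0 + (0 | 0)\{b} | (0 | 0 | 0\{b,c}) | c.(b.0)\{b} has moves ··b··> p1, ··c··> p2
  p1 = a.a.b.0 has moves ··a··> p3
  p2 = (0 | 0)\{b} | (0 | 0 | 0\{b,c}) | (b.0)\{b} has moves (no moves)
  p3 = a.b.0 has moves ··a··> p4
  p4 = b.0 has moves ··b··> p5
  p5 = 0 has moves (no moves)
Reachable graph of Q (6 states):
  q0 = (0 | 0)\{b} | (0 | 0 | 0\{b,c}) | c.(b.0)\{b} + b.a.a.b.0 has moves ··b··> q1, ··c··> q2
  q1 = a.a.b.0 has moves ··a··> q3
  q2 = (0 | 0)\{b} | (0 | 0 | 0\{b,c}) | (b.0)\{b} has moves (no moves)
  q3 = a.b.0 has moves ··a··> q4
  q4 = b.0 has moves ··b··> q5
  q5 = 0 has moves (no moves)
Bisimilarity quotient blocks:
  B0 = {p0, q0}
  B1 = {p1, q1}
  B2 = {p3, q3}
  B3 = {p4, q4}
  B4 = {p2, p5, q2, q5}
p0 ∈ B0, q0 ∈ B0 → same block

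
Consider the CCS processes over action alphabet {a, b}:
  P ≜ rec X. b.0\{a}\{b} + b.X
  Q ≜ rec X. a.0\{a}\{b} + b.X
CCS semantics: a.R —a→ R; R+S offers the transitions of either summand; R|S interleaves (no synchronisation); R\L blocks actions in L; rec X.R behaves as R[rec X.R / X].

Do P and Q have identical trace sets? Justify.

LTS(P): 2 reachable states
  s0 = rec X. b.0\{a}\{b} + b.X ⊢ ··b··> s0, ··b··> s1
  s1 = 0\{a}\{b} ⊢ (no moves)
LTS(Q): 2 reachable states
  t0 = rec X. a.0\{a}\{b} + b.X ⊢ ··a··> t1, ··b··> t0
  t1 = 0\{a}\{b} ⊢ (no moves)
Executing a from Q (initial set {t0}):
  after a @ step 1: {t1}
  — Q admits the full trace.
Executing a from P (initial set {s0}):
  after a @ step 1: ∅ (P stuck)

traces(P) ≠ traces(Q) — witness ⟨a⟩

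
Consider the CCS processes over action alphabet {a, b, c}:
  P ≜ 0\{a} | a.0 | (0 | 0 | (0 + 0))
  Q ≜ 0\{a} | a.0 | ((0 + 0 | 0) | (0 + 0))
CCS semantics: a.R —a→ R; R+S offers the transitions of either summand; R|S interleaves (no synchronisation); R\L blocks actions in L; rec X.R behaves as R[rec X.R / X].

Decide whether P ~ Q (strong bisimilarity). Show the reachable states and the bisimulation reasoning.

Reachable graph of P (2 states):
  s0 = 0\{a} | a.0 | (0 | 0 | (0 + 0)) ⊢ -a-> s1
  s1 = 0\{a} | 0 | (0 | 0 | (0 + 0)) ⊢ stopped
Reachable graph of Q (2 states):
  t0 = 0\{a} | a.0 | ((0 + 0 | 0) | (0 + 0)) ⊢ -a-> t1
  t1 = 0\{a} | 0 | ((0 + 0 | 0) | (0 + 0)) ⊢ stopped
Partition-refinement fixed point:
  B0 = {s0, t0}
  B1 = {s1, t1}
s0 ∈ B0, t0 ∈ B0 → same block

YES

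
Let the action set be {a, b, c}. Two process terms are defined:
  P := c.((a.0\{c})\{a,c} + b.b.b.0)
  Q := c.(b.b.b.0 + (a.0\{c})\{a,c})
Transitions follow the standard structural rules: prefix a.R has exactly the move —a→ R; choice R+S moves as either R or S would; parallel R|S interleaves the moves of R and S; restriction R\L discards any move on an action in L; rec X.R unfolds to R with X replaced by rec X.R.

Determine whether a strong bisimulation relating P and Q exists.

YES

P's transition system — 5 states:
  p0 = c.((a.0\{c})\{a,c} + b.b.b.0) has moves =c=> p1
  p1 = (a.0\{c})\{a,c} + b.b.b.0 has moves =b=> p2
  p2 = b.b.0 has moves =b=> p3
  p3 = b.0 has moves =b=> p4
  p4 = 0 has moves ·
Q's transition system — 5 states:
  q0 = c.(b.b.b.0 + (a.0\{c})\{a,c}) has moves =c=> q1
  q1 = b.b.b.0 + (a.0\{c})\{a,c} has moves =b=> q2
  q2 = b.b.0 has moves =b=> q3
  q3 = b.0 has moves =b=> q4
  q4 = 0 has moves ·
Partition-refinement fixed point:
  B0 = {p0, q0}
  B1 = {p1, q1}
  B2 = {p2, q2}
  B3 = {p3, q3}
  B4 = {p4, q4}
p0 ∈ B0, q0 ∈ B0 → same block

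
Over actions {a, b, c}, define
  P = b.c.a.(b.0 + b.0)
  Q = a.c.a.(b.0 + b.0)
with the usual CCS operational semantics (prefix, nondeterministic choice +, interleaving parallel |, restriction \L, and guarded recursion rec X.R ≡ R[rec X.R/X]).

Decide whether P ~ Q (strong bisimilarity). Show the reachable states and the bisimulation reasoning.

Reachable graph of P (5 states):
  s0 = b.c.a.(b.0 + b.0) → ··b··> s1
  s1 = c.a.(b.0 + b.0) → ··c··> s2
  s2 = a.(b.0 + b.0) → ··a··> s3
  s3 = b.0 + b.0 → ··b··> s4
  s4 = 0 → (no moves)
Reachable graph of Q (5 states):
  t0 = a.c.a.(b.0 + b.0) → ··a··> t1
  t1 = c.a.(b.0 + b.0) → ··c··> t2
  t2 = a.(b.0 + b.0) → ··a··> t3
  t3 = b.0 + b.0 → ··b··> t4
  t4 = 0 → (no moves)
Partition-refinement fixed point:
  B0 = {s0}
  B1 = {s1, t1}
  B2 = {s2, t2}
  B3 = {s3, t3}
  B4 = {s4, t4}
  B5 = {t0}
s0 ∈ B0, t0 ∈ B5 → different blocks

NO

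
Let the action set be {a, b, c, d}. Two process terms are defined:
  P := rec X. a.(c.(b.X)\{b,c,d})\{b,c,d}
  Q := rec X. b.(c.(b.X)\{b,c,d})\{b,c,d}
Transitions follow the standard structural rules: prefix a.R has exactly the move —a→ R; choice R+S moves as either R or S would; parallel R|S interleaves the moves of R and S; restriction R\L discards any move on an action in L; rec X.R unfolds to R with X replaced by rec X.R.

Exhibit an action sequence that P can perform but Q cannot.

a

Reachable graph of P (2 states):
  p0 = rec X. a.(c.(b.X)\{b,c,d})\{b,c,d} ⊢ ··a··> p1
  p1 = (c.(b.(rec X. a.(c.(b.X)\{b,c,d})\{b,c,d}))\{b,c,d})\{b,c,d} ⊢ deadlocked
Reachable graph of Q (2 states):
  q0 = rec X. b.(c.(b.X)\{b,c,d})\{b,c,d} ⊢ ··b··> q1
  q1 = (c.(b.(rec X. b.(c.(b.X)\{b,c,d})\{b,c,d}))\{b,c,d})\{b,c,d} ⊢ deadlocked
Run σ = ⟨a⟩ on P: start {p0}
  [1] a ⇒ {p1}
  ✓ P
Run σ = ⟨a⟩ on Q: start {q0}
  [1] a ⇒ ∅  — Q cannot continue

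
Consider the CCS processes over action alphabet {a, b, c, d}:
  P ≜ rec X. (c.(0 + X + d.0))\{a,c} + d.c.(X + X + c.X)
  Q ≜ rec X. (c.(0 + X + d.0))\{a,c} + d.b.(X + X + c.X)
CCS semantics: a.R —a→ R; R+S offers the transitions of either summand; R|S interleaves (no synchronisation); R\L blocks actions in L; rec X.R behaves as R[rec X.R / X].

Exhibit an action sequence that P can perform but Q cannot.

P's transition system — 3 states:
  p0 = rec X. (c.(0 + X + d.0))\{a,c} + d.c.(X + X + c.X) | ··d··> p1
  p1 = c.((rec X. (c.(0 + X + d.0))\{a,c} + d.c.(X + X + c.X)) + (rec X. (c.(0 + X + d.0))\{a,c} + d.c.(X + X + c.X)) + c.(rec X. (c.(0 + X + d.0))\{a,c} + d.c.(X + X + c.X))) | ··c··> p2
  p2 = (rec X. (c.(0 + X + d.0))\{a,c} + d.c.(X + X + c.X)) + (rec X. (c.(0 + X + d.0))\{a,c} + d.c.(X + X + c.X)) + c.(rec X. (c.(0 + X + d.0))\{a,c} + d.c.(X + X + c.X)) | ··c··> p0, ··d··> p1
Q's transition system — 3 states:
  q0 = rec X. (c.(0 + X + d.0))\{a,c} + d.b.(X + X + c.X) | ··d··> q1
  q1 = b.((rec X. (c.(0 + X + d.0))\{a,c} + d.b.(X + X + c.X)) + (rec X. (c.(0 + X + d.0))\{a,c} + d.b.(X + X + c.X)) + c.(rec X. (c.(0 + X + d.0))\{a,c} + d.b.(X + X + c.X))) | ··b··> q2
  q2 = (rec X. (c.(0 + X + d.0))\{a,c} + d.b.(X + X + c.X)) + (rec X. (c.(0 + X + d.0))\{a,c} + d.b.(X + X + c.X)) + c.(rec X. (c.(0 + X + d.0))\{a,c} + d.b.(X + X + c.X)) | ··c··> q0, ··d··> q1
Executing dc from P (initial set {p0}):
  [1] d ⇒ {p1}
  [2] c ⇒ {p2}
  — P admits the full trace.
Executing dc from Q (initial set {q0}):
  [1] d ⇒ {q1}
  [2] c ⇒ ∅ (Q stuck)

dc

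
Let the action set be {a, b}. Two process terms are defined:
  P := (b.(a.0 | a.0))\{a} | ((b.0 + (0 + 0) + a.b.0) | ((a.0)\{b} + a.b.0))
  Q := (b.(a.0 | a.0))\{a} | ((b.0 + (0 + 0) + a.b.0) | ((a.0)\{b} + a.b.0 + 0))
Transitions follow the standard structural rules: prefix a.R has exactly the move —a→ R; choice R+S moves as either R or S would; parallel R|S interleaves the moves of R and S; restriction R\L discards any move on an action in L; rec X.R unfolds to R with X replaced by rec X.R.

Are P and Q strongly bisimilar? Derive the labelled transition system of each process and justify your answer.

P ~ Q

P's transition system — 24 states:
  u0 = (b.(a.0 | a.0))\{a} | ((b.0 + (0 + 0) + a.b.0) | ((a.0)\{b} + a.b.0)) :: ··a··> u1, ··a··> u2, ··a··> u3, ··b··> u4, ··b··> u5
  u1 = (b.(a.0 | a.0))\{a} | ((b.0 + (0 + 0) + a.b.0) | 0\{b}) :: ··a··> u6, ··b··> u7, ··b··> u8
  u2 = (b.(a.0 | a.0))\{a} | ((b.0 + (0 + 0) + a.b.0) | b.0) :: ··a··> u9, ··b··> u10, ··b··> u11, ··b··> u12
  u3 = (b.(a.0 | a.0))\{a} | (b.0 | ((a.0)\{b} + a.b.0)) :: ··a··> u6, ··a··> u9, ··b··> u13, ··b··> u5
  u4 = (a.0 | a.0)\{a} | ((b.0 + (0 + 0) + a.b.0) | ((a.0)\{b} + a.b.0)) :: ··a··> u10, ··a··> u13, ··a··> u7, ··b··> u14
  u5 = (b.(a.0 | a.0))\{a} | (0 | ((a.0)\{b} + a.b.0)) :: ··a··> u12, ··a··> u8, ··b··> u14
  u6 = (b.(a.0 | a.0))\{a} | (b.0 | 0\{b}) :: ··b··> u15, ··b··> u8
  u7 = (a.0 | a.0)\{a} | ((b.0 + (0 + 0) + a.b.0) | 0\{b}) :: ··a··> u15, ··b··> u16
  u8 = (b.(a.0 | a.0))\{a} | (0 | 0\{b}) :: ··b··> u16
  u9 = (b.(a.0 | a.0))\{a} | (b.0 | b.0) :: ··b··> u12, ··b··> u17, ··b··> u18
  u10 = (a.0 | a.0)\{a} | ((b.0 + (0 + 0) + a.b.0) | b.0) :: ··a··> u17, ··b··> u19, ··b··> u20
  u11 = (b.(a.0 | a.0))\{a} | ((b.0 + (0 + 0) + a.b.0) | 0) :: ··a··> u18, ··b··> u19, ··b··> u21
  u12 = (b.(a.0 | a.0))\{a} | (0 | b.0) :: ··b··> u20, ··b··> u21
  u13 = (a.0 | a.0)\{a} | (b.0 | ((a.0)\{b} + a.b.0)) :: ··a··> u15, ··a··> u17, ··b··> u14
  u14 = (a.0 | a.0)\{a} | (0 | ((a.0)\{b} + a.b.0)) :: ··a··> u16, ··a··> u20
  u15 = (a.0 | a.0)\{a} | (b.0 | 0\{b}) :: ··b··> u16
  u16 = (a.0 | a.0)\{a} | (0 | 0\{b}) :: (no moves)
  u17 = (a.0 | a.0)\{a} | (b.0 | b.0) :: ··b··> u20, ··b··> u22
  u18 = (b.(a.0 | a.0))\{a} | (b.0 | 0) :: ··b··> u21, ··b··> u22
  u19 = (a.0 | a.0)\{a} | ((b.0 + (0 + 0) + a.b.0) | 0) :: ··a··> u22, ··b··> u23
  u20 = (a.0 | a.0)\{a} | (0 | b.0) :: ··b··> u23
  u21 = (b.(a.0 | a.0))\{a} | (0 | 0) :: ··b··> u23
  u22 = (a.0 | a.0)\{a} | (b.0 | 0) :: ··b··> u23
  u23 = (a.0 | a.0)\{a} | (0 | 0) :: (no moves)
Q's transition system — 24 states:
  v0 = (b.(a.0 | a.0))\{a} | ((b.0 + (0 + 0) + a.b.0) | ((a.0)\{b} + a.b.0 + 0)) :: ··a··> v1, ··a··> v2, ··a··> v3, ··b··> v4, ··b··> v5
  v1 = (b.(a.0 | a.0))\{a} | ((b.0 + (0 + 0) + a.b.0) | 0\{b}) :: ··a··> v6, ··b··> v7, ··b··> v8
  v2 = (b.(a.0 | a.0))\{a} | ((b.0 + (0 + 0) + a.b.0) | b.0) :: ··a··> v9, ··b··> v10, ··b··> v11, ··b··> v12
  v3 = (b.(a.0 | a.0))\{a} | (b.0 | ((a.0)\{b} + a.b.0 + 0)) :: ··a··> v6, ··a··> v9, ··b··> v13, ··b··> v5
  v4 = (a.0 | a.0)\{a} | ((b.0 + (0 + 0) + a.b.0) | ((a.0)\{b} + a.b.0 + 0)) :: ··a··> v10, ··a··> v13, ··a··> v7, ··b··> v14
  v5 = (b.(a.0 | a.0))\{a} | (0 | ((a.0)\{b} + a.b.0 + 0)) :: ··a··> v12, ··a··> v8, ··b··> v14
  v6 = (b.(a.0 | a.0))\{a} | (b.0 | 0\{b}) :: ··b··> v15, ··b··> v8
  v7 = (a.0 | a.0)\{a} | ((b.0 + (0 + 0) + a.b.0) | 0\{b}) :: ··a··> v15, ··b··> v16
  v8 = (b.(a.0 | a.0))\{a} | (0 | 0\{b}) :: ··b··> v16
  v9 = (b.(a.0 | a.0))\{a} | (b.0 | b.0) :: ··b··> v12, ··b··> v17, ··b··> v18
  v10 = (a.0 | a.0)\{a} | ((b.0 + (0 + 0) + a.b.0) | b.0) :: ··a··> v17, ··b··> v19, ··b··> v20
  v11 = (b.(a.0 | a.0))\{a} | ((b.0 + (0 + 0) + a.b.0) | 0) :: ··a··> v18, ··b··> v19, ··b··> v21
  v12 = (b.(a.0 | a.0))\{a} | (0 | b.0) :: ··b··> v20, ··b··> v21
  v13 = (a.0 | a.0)\{a} | (b.0 | ((a.0)\{b} + a.b.0 + 0)) :: ··a··> v15, ··a··> v17, ··b··> v14
  v14 = (a.0 | a.0)\{a} | (0 | ((a.0)\{b} + a.b.0 + 0)) :: ··a··> v16, ··a··> v20
  v15 = (a.0 | a.0)\{a} | (b.0 | 0\{b}) :: ··b··> v16
  v16 = (a.0 | a.0)\{a} | (0 | 0\{b}) :: (no moves)
  v17 = (a.0 | a.0)\{a} | (b.0 | b.0) :: ··b··> v20, ··b··> v22
  v18 = (b.(a.0 | a.0))\{a} | (b.0 | 0) :: ··b··> v21, ··b··> v22
  v19 = (a.0 | a.0)\{a} | ((b.0 + (0 + 0) + a.b.0) | 0) :: ··a··> v22, ··b··> v23
  v20 = (a.0 | a.0)\{a} | (0 | b.0) :: ··b··> v23
  v21 = (b.(a.0 | a.0))\{a} | (0 | 0) :: ··b··> v23
  v22 = (a.0 | a.0)\{a} | (b.0 | 0) :: ··b··> v23
  v23 = (a.0 | a.0)\{a} | (0 | 0) :: (no moves)
Coarsest stable partition (strong bisimilarity classes):
  B0 = {u0, v0}
  B1 = {u4, v4}
  B2 = {u1, u10, u11, v1, v10, v11}
  B3 = {u12, u17, u18, u6, v12, v17, v18, v6}
  B4 = {u15, u20, u21, u22, u8, v15, v20, v21, v22, v8}
  B5 = {u16, u23, v16, v23}
  B6 = {u19, u7, v19, v7}
  B7 = {u13, u5, v13, v5}
  B8 = {u14, v14}
  B9 = {u2, v2}
  B10 = {u9, v9}
  B11 = {u3, v3}
u0 ∈ B0, v0 ∈ B0 → same block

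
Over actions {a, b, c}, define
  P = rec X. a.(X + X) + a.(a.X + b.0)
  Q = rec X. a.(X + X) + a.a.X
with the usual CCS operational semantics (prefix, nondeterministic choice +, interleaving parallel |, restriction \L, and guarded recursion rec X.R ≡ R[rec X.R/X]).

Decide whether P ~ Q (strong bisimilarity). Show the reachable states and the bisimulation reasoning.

LTS(P): 4 reachable states
  p0 = rec X. a.(X + X) + a.(a.X + b.0) | ··a··> p1, ··a··> p2
  p1 = (rec X. a.(X + X) + a.(a.X + b.0)) + (rec X. a.(X + X) + a.(a.X + b.0)) | ··a··> p1, ··a··> p2
  p2 = a.(rec X. a.(X + X) + a.(a.X + b.0)) + b.0 | ··a··> p0, ··b··> p3
  p3 = 0 | deadlocked
LTS(Q): 3 reachable states
  q0 = rec X. a.(X + X) + a.a.X | ··a··> q1, ··a··> q2
  q1 = (rec X. a.(X + X) + a.a.X) + (rec X. a.(X + X) + a.a.X) | ··a··> q1, ··a··> q2
  q2 = a.(rec X. a.(X + X) + a.a.X) | ··a··> q0
Bisimilarity quotient blocks:
  B0 = {p0, p1}
  B1 = {p2}
  B2 = {p3}
  B3 = {q0, q1, q2}
p0 ∈ B0, q0 ∈ B3 → different blocks

P ≁ Q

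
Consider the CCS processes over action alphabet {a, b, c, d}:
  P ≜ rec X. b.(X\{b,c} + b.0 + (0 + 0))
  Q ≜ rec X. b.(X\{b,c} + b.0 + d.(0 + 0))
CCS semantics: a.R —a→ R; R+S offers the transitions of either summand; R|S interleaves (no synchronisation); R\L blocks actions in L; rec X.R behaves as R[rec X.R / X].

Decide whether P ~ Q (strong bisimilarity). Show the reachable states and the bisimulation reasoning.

P's transition system — 3 states:
  p0 = rec X. b.(X\{b,c} + b.0 + (0 + 0)) has moves —b→ p1
  p1 = (rec X. b.(X\{b,c} + b.0 + (0 + 0)))\{b,c} + b.0 + (0 + 0) has moves —b→ p2
  p2 = 0 has moves ·
Q's transition system — 4 states:
  q0 = rec X. b.(X\{b,c} + b.0 + d.(0 + 0)) has moves —b→ q1
  q1 = (rec X. b.(X\{b,c} + b.0 + d.(0 + 0)))\{b,c} + b.0 + d.(0 + 0) has moves —b→ q2, —d→ q3
  q2 = 0 has moves ·
  q3 = 0 + 0 has moves ·
Partition-refinement fixed point:
  B0 = {p0}
  B1 = {p1}
  B2 = {p2, q2, q3}
  B3 = {q0}
  B4 = {q1}
p0 ∈ B0, q0 ∈ B3 → different blocks

P ≁ Q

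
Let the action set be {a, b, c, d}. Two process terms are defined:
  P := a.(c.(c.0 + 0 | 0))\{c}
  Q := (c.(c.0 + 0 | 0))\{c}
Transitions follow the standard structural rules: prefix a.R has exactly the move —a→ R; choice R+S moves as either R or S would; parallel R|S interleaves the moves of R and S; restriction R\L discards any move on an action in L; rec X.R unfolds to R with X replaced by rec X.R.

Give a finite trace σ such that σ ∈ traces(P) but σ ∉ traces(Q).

a

LTS(P): 2 reachable states
  u0 = a.(c.(c.0 + 0 | 0))\{c} → -a-> u1
  u1 = (c.(c.0 + 0 | 0))\{c} → ·
LTS(Q): 1 reachable states
  v0 = (c.(c.0 + 0 | 0))\{c} → ·
Run σ = ⟨a⟩ on P: start {u0}
  step 1 (a): {u1}
  ✓ P
Run σ = ⟨a⟩ on Q: start {v0}
  step 1 (a): ∅  — Q cannot continue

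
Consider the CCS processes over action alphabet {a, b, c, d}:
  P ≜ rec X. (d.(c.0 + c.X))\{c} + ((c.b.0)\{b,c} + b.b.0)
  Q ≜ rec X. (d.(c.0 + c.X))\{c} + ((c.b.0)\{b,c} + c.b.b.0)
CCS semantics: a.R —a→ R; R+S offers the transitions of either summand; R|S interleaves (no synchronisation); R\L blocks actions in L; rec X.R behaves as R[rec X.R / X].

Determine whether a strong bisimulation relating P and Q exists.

NO

P's transition system — 4 states:
  u0 = rec X. (d.(c.0 + c.X))\{c} + ((c.b.0)\{b,c} + b.b.0) | ··b··> u1, ··d··> u2
  u1 = b.0 | ··b··> u3
  u2 = (c.0 + c.(rec X. (d.(c.0 + c.X))\{c} + ((c.b.0)\{b,c} + b.b.0)))\{c} | deadlocked
  u3 = 0 | deadlocked
Q's transition system — 5 states:
  v0 = rec X. (d.(c.0 + c.X))\{c} + ((c.b.0)\{b,c} + c.b.b.0) | ··c··> v1, ··d··> v2
  v1 = b.b.0 | ··b··> v3
  v2 = (c.0 + c.(rec X. (d.(c.0 + c.X))\{c} + ((c.b.0)\{b,c} + c.b.b.0)))\{c} | deadlocked
  v3 = b.0 | ··b··> v4
  v4 = 0 | deadlocked
Bisimilarity quotient blocks:
  B0 = {u0}
  B1 = {u1, v3}
  B2 = {u2, u3, v2, v4}
  B3 = {v0}
  B4 = {v1}
u0 ∈ B0, v0 ∈ B3 → different blocks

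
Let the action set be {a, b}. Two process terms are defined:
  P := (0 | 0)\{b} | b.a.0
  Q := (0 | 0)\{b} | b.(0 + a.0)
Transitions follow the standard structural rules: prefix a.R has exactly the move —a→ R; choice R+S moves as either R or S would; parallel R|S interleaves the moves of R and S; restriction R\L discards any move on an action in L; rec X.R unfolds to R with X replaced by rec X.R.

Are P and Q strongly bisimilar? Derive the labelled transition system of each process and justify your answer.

Reachable graph of P (3 states):
  p0 = (0 | 0)\{b} | b.a.0 ⊢ —b→ p1
  p1 = (0 | 0)\{b} | a.0 ⊢ —a→ p2
  p2 = (0 | 0)\{b} | 0 ⊢ (no moves)
Reachable graph of Q (3 states):
  q0 = (0 | 0)\{b} | b.(0 + a.0) ⊢ —b→ q1
  q1 = (0 | 0)\{b} | (0 + a.0) ⊢ —a→ q2
  q2 = (0 | 0)\{b} | 0 ⊢ (no moves)
Coarsest stable partition (strong bisimilarity classes):
  B0 = {p0, q0}
  B1 = {p1, q1}
  B2 = {p2, q2}
p0 ∈ B0, q0 ∈ B0 → same block

bisimilar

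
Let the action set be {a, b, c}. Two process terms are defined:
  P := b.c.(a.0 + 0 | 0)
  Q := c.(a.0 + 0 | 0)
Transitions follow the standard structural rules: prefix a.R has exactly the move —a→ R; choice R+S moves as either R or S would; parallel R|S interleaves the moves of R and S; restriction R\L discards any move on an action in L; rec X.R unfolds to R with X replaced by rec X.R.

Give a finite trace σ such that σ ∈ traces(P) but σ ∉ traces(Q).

b

P's transition system — 4 states:
  s0 = b.c.(a.0 + 0 | 0) ⊢ —b→ s1
  s1 = c.(a.0 + 0 | 0) ⊢ —c→ s2
  s2 = a.0 + 0 | 0 ⊢ —a→ s3
  s3 = 0 ⊢ ∅
Q's transition system — 3 states:
  t0 = c.(a.0 + 0 | 0) ⊢ —c→ t1
  t1 = a.0 + 0 | 0 ⊢ —a→ t2
  t2 = 0 ⊢ ∅
Executing b from P (initial set {s0}):
  [1] b ⇒ {s1}
  — P admits the full trace.
Executing b from Q (initial set {t0}):
  [1] b ⇒ no successor for Q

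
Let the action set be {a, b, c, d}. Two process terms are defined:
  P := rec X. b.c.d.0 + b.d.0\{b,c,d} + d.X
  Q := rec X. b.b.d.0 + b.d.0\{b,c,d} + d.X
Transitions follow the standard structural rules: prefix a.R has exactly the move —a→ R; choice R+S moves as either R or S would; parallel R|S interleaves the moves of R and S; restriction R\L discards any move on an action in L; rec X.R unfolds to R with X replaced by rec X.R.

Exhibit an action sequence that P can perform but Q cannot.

P's transition system — 6 states:
  m0 = rec X. b.c.d.0 + b.d.0\{b,c,d} + d.X ⊢ ··b··> m1, ··b··> m2, ··d··> m0
  m1 = c.d.0 ⊢ ··c··> m3
  m2 = d.0\{b,c,d} ⊢ ··d··> m4
  m3 = d.0 ⊢ ··d··> m5
  m4 = 0\{b,c,d} ⊢ deadlocked
  m5 = 0 ⊢ deadlocked
Q's transition system — 6 states:
  n0 = rec X. b.b.d.0 + b.d.0\{b,c,d} + d.X ⊢ ··b··> n1, ··b··> n2, ··d··> n0
  n1 = b.d.0 ⊢ ··b··> n3
  n2 = d.0\{b,c,d} ⊢ ··d··> n4
  n3 = d.0 ⊢ ··d··> n5
  n4 = 0\{b,c,d} ⊢ deadlocked
  n5 = 0 ⊢ deadlocked
Run σ = ⟨bc⟩ on P: start {m0}
  [1] b ⇒ {m1, m2}
  [2] c ⇒ {m3}
  P completes σ.
Run σ = ⟨bc⟩ on Q: start {n0}
  [1] b ⇒ {n1, n2}
  [2] c ⇒ ∅  — Q cannot continue

bc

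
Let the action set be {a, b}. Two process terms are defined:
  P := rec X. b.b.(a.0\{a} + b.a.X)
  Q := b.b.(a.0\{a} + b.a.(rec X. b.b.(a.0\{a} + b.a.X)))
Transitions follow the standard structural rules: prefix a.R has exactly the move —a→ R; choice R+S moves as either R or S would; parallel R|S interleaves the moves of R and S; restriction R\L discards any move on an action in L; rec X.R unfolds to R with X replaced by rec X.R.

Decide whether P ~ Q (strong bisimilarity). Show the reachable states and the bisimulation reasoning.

YES

P's transition system — 5 states:
  u0 = rec X. b.b.(a.0\{a} + b.a.X) ⊢ --b--▸ u1
  u1 = b.(a.0\{a} + b.a.(rec X. b.b.(a.0\{a} + b.a.X))) ⊢ --b--▸ u2
  u2 = a.0\{a} + b.a.(rec X. b.b.(a.0\{a} + b.a.X)) ⊢ --a--▸ u3, --b--▸ u4
  u3 = 0\{a} ⊢ deadlocked
  u4 = a.(rec X. b.b.(a.0\{a} + b.a.X)) ⊢ --a--▸ u0
Q's transition system — 6 states:
  v0 = b.b.(a.0\{a} + b.a.(rec X. b.b.(a.0\{a} + b.a.X))) ⊢ --b--▸ v1
  v1 = b.(a.0\{a} + b.a.(rec X. b.b.(a.0\{a} + b.a.X))) ⊢ --b--▸ v2
  v2 = a.0\{a} + b.a.(rec X. b.b.(a.0\{a} + b.a.X)) ⊢ --a--▸ v3, --b--▸ v4
  v3 = 0\{a} ⊢ deadlocked
  v4 = a.(rec X. b.b.(a.0\{a} + b.a.X)) ⊢ --a--▸ v5
  v5 = rec X. b.b.(a.0\{a} + b.a.X) ⊢ --b--▸ v1
Partition-refinement fixed point:
  B0 = {u0, v0, v5}
  B1 = {u1, v1}
  B2 = {u2, v2}
  B3 = {u3, v3}
  B4 = {u4, v4}
u0 ∈ B0, v0 ∈ B0 → same block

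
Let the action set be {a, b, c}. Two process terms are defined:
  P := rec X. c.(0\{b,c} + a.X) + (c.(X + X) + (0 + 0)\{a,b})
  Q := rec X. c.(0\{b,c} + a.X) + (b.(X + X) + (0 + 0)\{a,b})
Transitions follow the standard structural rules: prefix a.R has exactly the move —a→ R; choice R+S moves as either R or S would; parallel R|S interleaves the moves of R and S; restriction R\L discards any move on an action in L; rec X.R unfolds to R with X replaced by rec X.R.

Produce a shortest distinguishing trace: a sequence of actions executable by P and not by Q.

cc

P's transition system — 3 states:
  m0 = rec X. c.(0\{b,c} + a.X) + (c.(X + X) + (0 + 0)\{a,b}) | --c--▸ m1, --c--▸ m2
  m1 = (rec X. c.(0\{b,c} + a.X) + (c.(X + X) + (0 + 0)\{a,b})) + (rec X. c.(0\{b,c} + a.X) + (c.(X + X) + (0 + 0)\{a,b})) | --c--▸ m1, --c--▸ m2
  m2 = 0\{b,c} + a.(rec X. c.(0\{b,c} + a.X) + (c.(X + X) + (0 + 0)\{a,b})) | --a--▸ m0
Q's transition system — 3 states:
  n0 = rec X. c.(0\{b,c} + a.X) + (b.(X + X) + (0 + 0)\{a,b}) | --b--▸ n1, --c--▸ n2
  n1 = (rec X. c.(0\{b,c} + a.X) + (b.(X + X) + (0 + 0)\{a,b})) + (rec X. c.(0\{b,c} + a.X) + (b.(X + X) + (0 + 0)\{a,b})) | --b--▸ n1, --c--▸ n2
  n2 = 0\{b,c} + a.(rec X. c.(0\{b,c} + a.X) + (b.(X + X) + (0 + 0)\{a,b})) | --a--▸ n0
Run σ = ⟨cc⟩ on P: start {m0}
  [1] c ⇒ {m1, m2}
  [2] c ⇒ {m1, m2}
  ✓ P
Run σ = ⟨cc⟩ on Q: start {n0}
  [1] c ⇒ {n2}
  [2] c ⇒ ∅  — Q cannot continue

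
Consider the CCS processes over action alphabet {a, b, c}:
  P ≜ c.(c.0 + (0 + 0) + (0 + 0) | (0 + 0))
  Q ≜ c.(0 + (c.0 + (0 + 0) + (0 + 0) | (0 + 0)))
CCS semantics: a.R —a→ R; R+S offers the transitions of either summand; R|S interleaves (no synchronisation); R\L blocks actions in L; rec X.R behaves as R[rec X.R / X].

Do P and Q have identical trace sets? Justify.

Reachable graph of P (3 states):
  p0 = c.(c.0 + (0 + 0) + (0 + 0) | (0 + 0)) ⊢ ··c··> p1
  p1 = c.0 + (0 + 0) + (0 + 0) | (0 + 0) ⊢ ··c··> p2
  p2 = 0 ⊢ ·
Reachable graph of Q (3 states):
  q0 = c.(0 + (c.0 + (0 + 0) + (0 + 0) | (0 + 0))) ⊢ ··c··> q1
  q1 = 0 + (c.0 + (0 + 0) + (0 + 0) | (0 + 0)) ⊢ ··c··> q2
  q2 = 0 ⊢ ·
Partition-refinement fixed point:
  B0 = {p0, q0}
  B1 = {p1, q1}
  B2 = {p2, q2}
p0 ∈ B0, q0 ∈ B0 → same block
Bisimilar ⇒ trace-equivalent.

trace-equivalent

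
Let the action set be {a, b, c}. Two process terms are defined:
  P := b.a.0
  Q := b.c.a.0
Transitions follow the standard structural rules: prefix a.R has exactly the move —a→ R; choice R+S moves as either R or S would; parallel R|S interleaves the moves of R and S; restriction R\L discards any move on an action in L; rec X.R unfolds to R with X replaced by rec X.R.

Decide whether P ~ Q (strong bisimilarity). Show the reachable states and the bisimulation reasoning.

not bisimilar

P's transition system — 3 states:
  p0 = b.a.0 ⊢ --b--▸ p1
  p1 = a.0 ⊢ --a--▸ p2
  p2 = 0 ⊢ stopped
Q's transition system — 4 states:
  q0 = b.c.a.0 ⊢ --b--▸ q1
  q1 = c.a.0 ⊢ --c--▸ q2
  q2 = a.0 ⊢ --a--▸ q3
  q3 = 0 ⊢ stopped
Partition-refinement fixed point:
  B0 = {p0}
  B1 = {p1, q2}
  B2 = {p2, q3}
  B3 = {q0}
  B4 = {q1}
p0 ∈ B0, q0 ∈ B3 → different blocks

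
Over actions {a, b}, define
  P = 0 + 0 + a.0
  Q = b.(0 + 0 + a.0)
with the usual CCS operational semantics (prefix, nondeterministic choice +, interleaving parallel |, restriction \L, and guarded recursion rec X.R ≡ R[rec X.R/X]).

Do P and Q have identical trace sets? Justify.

LTS(P): 2 reachable states
  u0 = 0 + 0 + a.0 ⊢ --a--▸ u1
  u1 = 0 ⊢ stopped
LTS(Q): 3 reachable states
  v0 = b.(0 + 0 + a.0) ⊢ --b--▸ v1
  v1 = 0 + 0 + a.0 ⊢ --a--▸ v2
  v2 = 0 ⊢ stopped
Run σ = ⟨a⟩ on P: start {u0}
  step 1 (a): {u1}
  P completes σ.
Run σ = ⟨a⟩ on Q: start {v0}
  step 1 (a): no successor for Q

traces(P) ≠ traces(Q) — witness ⟨a⟩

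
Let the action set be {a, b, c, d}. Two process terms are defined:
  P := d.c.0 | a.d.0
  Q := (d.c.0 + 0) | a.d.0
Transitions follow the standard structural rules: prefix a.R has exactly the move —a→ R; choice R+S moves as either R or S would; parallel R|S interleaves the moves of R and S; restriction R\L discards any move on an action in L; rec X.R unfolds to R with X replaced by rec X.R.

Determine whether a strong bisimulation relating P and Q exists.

YES

P's transition system — 9 states:
  s0 = d.c.0 | a.d.0 ⊢ ··a··> s1, ··d··> s2
  s1 = d.c.0 | d.0 ⊢ ··d··> s3, ··d··> s4
  s2 = c.0 | a.d.0 ⊢ ··a··> s3, ··c··> s5
  s3 = c.0 | d.0 ⊢ ··c··> s6, ··d··> s7
  s4 = d.c.0 | 0 ⊢ ··d··> s7
  s5 = 0 | a.d.0 ⊢ ··a··> s6
  s6 = 0 | d.0 ⊢ ··d··> s8
  s7 = c.0 | 0 ⊢ ··c··> s8
  s8 = 0 | 0 ⊢ (no moves)
Q's transition system — 9 states:
  t0 = (d.c.0 + 0) | a.d.0 ⊢ ··a··> t1, ··d··> t2
  t1 = (d.c.0 + 0) | d.0 ⊢ ··d··> t3, ··d··> t4
  t2 = c.0 | a.d.0 ⊢ ··a··> t4, ··c··> t5
  t3 = (d.c.0 + 0) | 0 ⊢ ··d··> t6
  t4 = c.0 | d.0 ⊢ ··c··> t7, ··d··> t6
  t5 = 0 | a.d.0 ⊢ ··a··> t7
  t6 = c.0 | 0 ⊢ ··c··> t8
  t7 = 0 | d.0 ⊢ ··d··> t8
  t8 = 0 | 0 ⊢ (no moves)
Coarsest stable partition (strong bisimilarity classes):
  B0 = {s0, t0}
  B1 = {s1, t1}
  B2 = {s3, t4}
  B3 = {s7, t6}
  B4 = {s8, t8}
  B5 = {s6, t7}
  B6 = {s4, t3}
  B7 = {s2, t2}
  B8 = {s5, t5}
s0 ∈ B0, t0 ∈ B0 → same block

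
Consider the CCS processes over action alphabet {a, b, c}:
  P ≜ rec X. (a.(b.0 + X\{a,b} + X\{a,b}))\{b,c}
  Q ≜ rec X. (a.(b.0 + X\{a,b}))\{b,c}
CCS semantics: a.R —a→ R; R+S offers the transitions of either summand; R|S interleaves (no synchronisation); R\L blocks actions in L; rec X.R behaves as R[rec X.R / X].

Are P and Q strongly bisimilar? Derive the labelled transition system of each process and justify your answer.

P's transition system — 2 states:
  p0 = rec X. (a.(b.0 + X\{a,b} + X\{a,b}))\{b,c} | -a-> p1
  p1 = (b.0 + (rec X. (a.(b.0 + X\{a,b} + X\{a,b}))\{b,c})\{a,b} + (rec X. (a.(b.0 + X\{a,b} + X\{a,b}))\{b,c})\{a,b})\{b,c} | ·
Q's transition system — 2 states:
  q0 = rec X. (a.(b.0 + X\{a,b}))\{b,c} | -a-> q1
  q1 = (b.0 + (rec X. (a.(b.0 + X\{a,b}))\{b,c})\{a,b})\{b,c} | ·
Partition-refinement fixed point:
  B0 = {p0, q0}
  B1 = {p1, q1}
p0 ∈ B0, q0 ∈ B0 → same block

YES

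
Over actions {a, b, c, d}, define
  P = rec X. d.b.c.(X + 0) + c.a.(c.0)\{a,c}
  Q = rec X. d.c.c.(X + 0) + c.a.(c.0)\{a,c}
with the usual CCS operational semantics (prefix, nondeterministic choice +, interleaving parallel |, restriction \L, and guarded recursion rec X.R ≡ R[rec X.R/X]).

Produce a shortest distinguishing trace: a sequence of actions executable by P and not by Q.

db

LTS(P): 6 reachable states
  m0 = rec X. d.b.c.(X + 0) + c.a.(c.0)\{a,c} has moves —c→ m1, —d→ m2
  m1 = a.(c.0)\{a,c} has moves —a→ m3
  m2 = b.c.((rec X. d.b.c.(X + 0) + c.a.(c.0)\{a,c}) + 0) has moves —b→ m4
  m3 = (c.0)\{a,c} has moves stopped
  m4 = c.((rec X. d.b.c.(X + 0) + c.a.(c.0)\{a,c}) + 0) has moves —c→ m5
  m5 = (rec X. d.b.c.(X + 0) + c.a.(c.0)\{a,c}) + 0 has moves —c→ m1, —d→ m2
LTS(Q): 6 reachable states
  n0 = rec X. d.c.c.(X + 0) + c.a.(c.0)\{a,c} has moves —c→ n1, —d→ n2
  n1 = a.(c.0)\{a,c} has moves —a→ n3
  n2 = c.c.((rec X. d.c.c.(X + 0) + c.a.(c.0)\{a,c}) + 0) has moves —c→ n4
  n3 = (c.0)\{a,c} has moves stopped
  n4 = c.((rec X. d.c.c.(X + 0) + c.a.(c.0)\{a,c}) + 0) has moves —c→ n5
  n5 = (rec X. d.c.c.(X + 0) + c.a.(c.0)\{a,c}) + 0 has moves —c→ n1, —d→ n2
Executing db from P (initial set {m0}):
  after d @ step 1: {m2}
  after b @ step 2: {m4}
  P completes σ.
Executing db from Q (initial set {n0}):
  after d @ step 1: {n2}
  after b @ step 2: ∅  — Q cannot continue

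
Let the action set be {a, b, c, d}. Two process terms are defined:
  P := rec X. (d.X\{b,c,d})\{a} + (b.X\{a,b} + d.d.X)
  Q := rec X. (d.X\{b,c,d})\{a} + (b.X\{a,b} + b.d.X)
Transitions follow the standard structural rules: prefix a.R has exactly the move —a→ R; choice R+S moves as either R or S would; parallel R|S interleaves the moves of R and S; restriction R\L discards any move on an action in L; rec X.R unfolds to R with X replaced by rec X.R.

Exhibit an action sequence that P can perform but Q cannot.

Reachable graph of P (6 states):
  s0 = rec X. (d.X\{b,c,d})\{a} + (b.X\{a,b} + d.d.X) has moves —b→ s1, —d→ s2, —d→ s3
  s1 = (rec X. (d.X\{b,c,d})\{a} + (b.X\{a,b} + d.d.X))\{a,b} has moves —d→ s4, —d→ s5
  s2 = (rec X. (d.X\{b,c,d})\{a} + (b.X\{a,b} + d.d.X))\{b,c,d}\{a} has moves deadlocked
  s3 = d.(rec X. (d.X\{b,c,d})\{a} + (b.X\{a,b} + d.d.X)) has moves —d→ s0
  s4 = (d.(rec X. (d.X\{b,c,d})\{a} + (b.X\{a,b} + d.d.X)))\{a,b} has moves —d→ s1
  s5 = (rec X. (d.X\{b,c,d})\{a} + (b.X\{a,b} + d.d.X))\{b,c,d}\{a}\{a,b} has moves deadlocked
Reachable graph of Q (5 states):
  t0 = rec X. (d.X\{b,c,d})\{a} + (b.X\{a,b} + b.d.X) has moves —b→ t1, —b→ t2, —d→ t3
  t1 = (rec X. (d.X\{b,c,d})\{a} + (b.X\{a,b} + b.d.X))\{a,b} has moves —d→ t4
  t2 = d.(rec X. (d.X\{b,c,d})\{a} + (b.X\{a,b} + b.d.X)) has moves —d→ t0
  t3 = (rec X. (d.X\{b,c,d})\{a} + (b.X\{a,b} + b.d.X))\{b,c,d}\{a} has moves deadlocked
  t4 = (rec X. (d.X\{b,c,d})\{a} + (b.X\{a,b} + b.d.X))\{b,c,d}\{a}\{a,b} has moves deadlocked
Run σ = ⟨dd⟩ on P: start {s0}
  step 1 (d): {s2, s3}
  step 2 (d): {s0}
  P completes σ.
Run σ = ⟨dd⟩ on Q: start {t0}
  step 1 (d): {t3}
  step 2 (d): ∅  — Q cannot continue

dd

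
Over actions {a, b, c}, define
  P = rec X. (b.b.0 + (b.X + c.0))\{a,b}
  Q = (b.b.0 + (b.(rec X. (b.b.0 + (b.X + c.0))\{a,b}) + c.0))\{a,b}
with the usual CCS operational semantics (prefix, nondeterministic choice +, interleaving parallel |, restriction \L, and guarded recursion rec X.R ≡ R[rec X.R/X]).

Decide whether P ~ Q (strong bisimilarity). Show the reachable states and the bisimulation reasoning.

YES

P's transition system — 2 states:
  u0 = rec X. (b.b.0 + (b.X + c.0))\{a,b} has moves --c--▸ u1
  u1 = 0\{a,b} has moves deadlocked
Q's transition system — 2 states:
  v0 = (b.b.0 + (b.(rec X. (b.b.0 + (b.X + c.0))\{a,b}) + c.0))\{a,b} has moves --c--▸ v1
  v1 = 0\{a,b} has moves deadlocked
Coarsest stable partition (strong bisimilarity classes):
  B0 = {u0, v0}
  B1 = {u1, v1}
u0 ∈ B0, v0 ∈ B0 → same block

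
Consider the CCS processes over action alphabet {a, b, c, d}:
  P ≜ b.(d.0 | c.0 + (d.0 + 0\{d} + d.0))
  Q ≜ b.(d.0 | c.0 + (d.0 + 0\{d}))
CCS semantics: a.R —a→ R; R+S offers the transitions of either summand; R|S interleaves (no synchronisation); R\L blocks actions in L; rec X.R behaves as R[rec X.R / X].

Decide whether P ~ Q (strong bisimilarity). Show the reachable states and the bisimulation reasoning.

P ~ Q

Reachable graph of P (6 states):
  p0 = b.(d.0 | c.0 + (d.0 + 0\{d} + d.0)) ⊢ --b--▸ p1
  p1 = d.0 | c.0 + (d.0 + 0\{d} + d.0) ⊢ --c--▸ p2, --d--▸ p3, --d--▸ p4
  p2 = d.0 | 0 ⊢ --d--▸ p5
  p3 = 0 ⊢ deadlocked
  p4 = 0 | c.0 ⊢ --c--▸ p5
  p5 = 0 | 0 ⊢ deadlocked
Reachable graph of Q (6 states):
  q0 = b.(d.0 | c.0 + (d.0 + 0\{d})) ⊢ --b--▸ q1
  q1 = d.0 | c.0 + (d.0 + 0\{d}) ⊢ --c--▸ q2, --d--▸ q3, --d--▸ q4
  q2 = d.0 | 0 ⊢ --d--▸ q5
  q3 = 0 ⊢ deadlocked
  q4 = 0 | c.0 ⊢ --c--▸ q5
  q5 = 0 | 0 ⊢ deadlocked
Coarsest stable partition (strong bisimilarity classes):
  B0 = {p0, q0}
  B1 = {p1, q1}
  B2 = {p2, q2}
  B3 = {p3, p5, q3, q5}
  B4 = {p4, q4}
p0 ∈ B0, q0 ∈ B0 → same block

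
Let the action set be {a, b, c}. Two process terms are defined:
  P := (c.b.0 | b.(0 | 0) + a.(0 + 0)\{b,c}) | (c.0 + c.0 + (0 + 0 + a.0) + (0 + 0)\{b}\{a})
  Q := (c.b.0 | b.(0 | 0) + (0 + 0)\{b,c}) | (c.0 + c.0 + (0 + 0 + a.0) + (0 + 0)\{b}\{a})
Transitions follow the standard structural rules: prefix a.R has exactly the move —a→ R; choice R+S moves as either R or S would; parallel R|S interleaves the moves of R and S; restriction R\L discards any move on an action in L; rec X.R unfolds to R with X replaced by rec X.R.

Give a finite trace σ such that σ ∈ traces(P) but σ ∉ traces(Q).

Reachable graph of P (14 states):
  u0 = (c.b.0 | b.(0 | 0) + a.(0 + 0)\{b,c}) | (c.0 + c.0 + (0 + 0 + a.0) + (0 + 0)\{b}\{a}) :: =a=> u1, =a=> u2, =b=> u3, =c=> u2, =c=> u4
  u1 = (0 + 0)\{b,c} | (c.0 + c.0 + (0 + 0 + a.0) + (0 + 0)\{b}\{a}) :: =a=> u5, =c=> u5
  u2 = (c.b.0 | b.(0 | 0) + a.(0 + 0)\{b,c}) | 0 :: =a=> u5, =b=> u6, =c=> u7
  u3 = c.b.0 | (0 | 0) | (c.0 + c.0 + (0 + 0 + a.0) + (0 + 0)\{b}\{a}) :: =a=> u6, =c=> u6, =c=> u8
  u4 = b.0 | b.(0 | 0) | (c.0 + c.0 + (0 + 0 + a.0) + (0 + 0)\{b}\{a}) :: =a=> u7, =b=> u8, =b=> u9, =c=> u7
  u5 = (0 + 0)\{b,c} | 0 :: ∅
  u6 = c.b.0 | (0 | 0) | 0 :: =c=> u10
  u7 = b.0 | b.(0 | 0) | 0 :: =b=> u10, =b=> u11
  u8 = b.0 | (0 | 0) | (c.0 + c.0 + (0 + 0 + a.0) + (0 + 0)\{b}\{a}) :: =a=> u10, =b=> u12, =c=> u10
  u9 = 0 | b.(0 | 0) | (c.0 + c.0 + (0 + 0 + a.0) + (0 + 0)\{b}\{a}) :: =a=> u11, =b=> u12, =c=> u11
  u10 = b.0 | (0 | 0) | 0 :: =b=> u13
  u11 = 0 | b.(0 | 0) | 0 :: =b=> u13
  u12 = 0 | (0 | 0) | (c.0 + c.0 + (0 + 0 + a.0) + (0 + 0)\{b}\{a}) :: =a=> u13, =c=> u13
  u13 = 0 | (0 | 0) | 0 :: ∅
Reachable graph of Q (12 states):
  v0 = (c.b.0 | b.(0 | 0) + (0 + 0)\{b,c}) | (c.0 + c.0 + (0 + 0 + a.0) + (0 + 0)\{b}\{a}) :: =a=> v1, =b=> v2, =c=> v1, =c=> v3
  v1 = (c.b.0 | b.(0 | 0) + (0 + 0)\{b,c}) | 0 :: =b=> v4, =c=> v5
  v2 = c.b.0 | (0 | 0) | (c.0 + c.0 + (0 + 0 + a.0) + (0 + 0)\{b}\{a}) :: =a=> v4, =c=> v4, =c=> v6
  v3 = b.0 | b.(0 | 0) | (c.0 + c.0 + (0 + 0 + a.0) + (0 + 0)\{b}\{a}) :: =a=> v5, =b=> v6, =b=> v7, =c=> v5
  v4 = c.b.0 | (0 | 0) | 0 :: =c=> v8
  v5 = b.0 | b.(0 | 0) | 0 :: =b=> v8, =b=> v9
  v6 = b.0 | (0 | 0) | (c.0 + c.0 + (0 + 0 + a.0) + (0 + 0)\{b}\{a}) :: =a=> v8, =b=> v10, =c=> v8
  v7 = 0 | b.(0 | 0) | (c.0 + c.0 + (0 + 0 + a.0) + (0 + 0)\{b}\{a}) :: =a=> v9, =b=> v10, =c=> v9
  v8 = b.0 | (0 | 0) | 0 :: =b=> v11
  v9 = 0 | b.(0 | 0) | 0 :: =b=> v11
  v10 = 0 | (0 | 0) | (c.0 + c.0 + (0 + 0 + a.0) + (0 + 0)\{b}\{a}) :: =a=> v11, =c=> v11
  v11 = 0 | (0 | 0) | 0 :: ∅
Run σ = ⟨aa⟩ on P: start {u0}
  step 1 (a): {u1, u2}
  step 2 (a): {u5}
  — P admits the full trace.
Run σ = ⟨aa⟩ on Q: start {v0}
  step 1 (a): {v1}
  step 2 (a): ∅  — Q cannot continue

aa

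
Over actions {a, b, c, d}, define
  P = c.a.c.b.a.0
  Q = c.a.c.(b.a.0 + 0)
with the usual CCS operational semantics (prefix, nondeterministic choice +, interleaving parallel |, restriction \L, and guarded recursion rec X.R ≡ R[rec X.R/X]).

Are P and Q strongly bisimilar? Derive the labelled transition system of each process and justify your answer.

LTS(P): 6 reachable states
  s0 = c.a.c.b.a.0 has moves ··c··> s1
  s1 = a.c.b.a.0 has moves ··a··> s2
  s2 = c.b.a.0 has moves ··c··> s3
  s3 = b.a.0 has moves ··b··> s4
  s4 = a.0 has moves ··a··> s5
  s5 = 0 has moves deadlocked
LTS(Q): 6 reachable states
  t0 = c.a.c.(b.a.0 + 0) has moves ··c··> t1
  t1 = a.c.(b.a.0 + 0) has moves ··a··> t2
  t2 = c.(b.a.0 + 0) has moves ··c··> t3
  t3 = b.a.0 + 0 has moves ··b··> t4
  t4 = a.0 has moves ··a··> t5
  t5 = 0 has moves deadlocked
Bisimilarity quotient blocks:
  B0 = {s0, t0}
  B1 = {s1, t1}
  B2 = {s2, t2}
  B3 = {s3, t3}
  B4 = {s4, t4}
  B5 = {s5, t5}
s0 ∈ B0, t0 ∈ B0 → same block

YES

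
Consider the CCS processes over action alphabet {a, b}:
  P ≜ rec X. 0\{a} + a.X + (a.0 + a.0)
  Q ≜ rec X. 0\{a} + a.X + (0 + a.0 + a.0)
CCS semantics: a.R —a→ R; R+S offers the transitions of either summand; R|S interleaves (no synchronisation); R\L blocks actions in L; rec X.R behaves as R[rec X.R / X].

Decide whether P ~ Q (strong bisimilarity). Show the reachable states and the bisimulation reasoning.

YES

Reachable graph of P (2 states):
  m0 = rec X. 0\{a} + a.X + (a.0 + a.0) | =a=> m0, =a=> m1
  m1 = 0 | ·
Reachable graph of Q (2 states):
  n0 = rec X. 0\{a} + a.X + (0 + a.0 + a.0) | =a=> n0, =a=> n1
  n1 = 0 | ·
Partition-refinement fixed point:
  B0 = {m0, n0}
  B1 = {m1, n1}
m0 ∈ B0, n0 ∈ B0 → same block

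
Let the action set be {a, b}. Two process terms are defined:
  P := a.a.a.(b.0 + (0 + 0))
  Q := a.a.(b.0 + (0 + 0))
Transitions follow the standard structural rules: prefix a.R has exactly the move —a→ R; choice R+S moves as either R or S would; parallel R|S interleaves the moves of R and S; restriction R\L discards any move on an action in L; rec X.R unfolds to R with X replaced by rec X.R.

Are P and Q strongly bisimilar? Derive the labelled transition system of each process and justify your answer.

not bisimilar

Reachable graph of P (5 states):
  m0 = a.a.a.(b.0 + (0 + 0)) → -a-> m1
  m1 = a.a.(b.0 + (0 + 0)) → -a-> m2
  m2 = a.(b.0 + (0 + 0)) → -a-> m3
  m3 = b.0 + (0 + 0) → -b-> m4
  m4 = 0 → stopped
Reachable graph of Q (4 states):
  n0 = a.a.(b.0 + (0 + 0)) → -a-> n1
  n1 = a.(b.0 + (0 + 0)) → -a-> n2
  n2 = b.0 + (0 + 0) → -b-> n3
  n3 = 0 → stopped
Partition-refinement fixed point:
  B0 = {m0}
  B1 = {m1, n0}
  B2 = {m2, n1}
  B3 = {m3, n2}
  B4 = {m4, n3}
m0 ∈ B0, n0 ∈ B1 → different blocks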